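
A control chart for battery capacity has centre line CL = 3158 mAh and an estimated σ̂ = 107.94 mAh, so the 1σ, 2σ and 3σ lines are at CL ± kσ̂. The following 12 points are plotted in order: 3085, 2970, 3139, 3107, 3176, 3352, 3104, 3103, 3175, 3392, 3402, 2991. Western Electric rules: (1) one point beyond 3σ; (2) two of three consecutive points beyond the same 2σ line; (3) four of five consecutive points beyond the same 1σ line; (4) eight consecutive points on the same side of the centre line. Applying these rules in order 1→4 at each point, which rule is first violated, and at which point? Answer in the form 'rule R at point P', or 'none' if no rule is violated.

rule 2 at point 11

Zone of each point (C = within 1σ̂, B = 1σ̂–2σ̂, A = 2σ̂–3σ̂, * = beyond 3σ̂; sign = side of CL): 1:-C, 2:-B, 3:-C, 4:-C, 5:+C, 6:+B, 7:-C, 8:-C, 9:+C, 10:+A, 11:+A, 12:-B
Rule 2 (two of three consecutive points beyond the same 2σ limit) is satisfied at point 11.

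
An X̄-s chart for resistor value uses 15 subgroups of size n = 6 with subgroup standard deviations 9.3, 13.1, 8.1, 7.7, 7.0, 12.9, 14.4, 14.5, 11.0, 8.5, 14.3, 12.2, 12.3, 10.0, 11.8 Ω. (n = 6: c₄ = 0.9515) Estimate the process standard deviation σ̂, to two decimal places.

s̄ = (9.3 + 13.1 + 8.1 + 7.7 + 7.0 + 12.9 + 14.4 + 14.5 + 11.0 + 8.5 + 14.3 + 12.2 + 12.3 + 10.0 + 11.8) / 15 = 11.1400
σ̂ = s̄ / c₄ = 11.1400 / 0.9515 = 11.7078

11.71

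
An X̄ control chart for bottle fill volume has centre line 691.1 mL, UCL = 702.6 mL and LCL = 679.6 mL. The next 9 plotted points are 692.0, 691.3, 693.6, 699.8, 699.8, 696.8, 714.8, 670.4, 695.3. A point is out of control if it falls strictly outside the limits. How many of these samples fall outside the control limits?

Compare each point to [679.6, 702.6]: sample 7 = 714.8 > UCL; sample 8 = 670.4 < LCL.

2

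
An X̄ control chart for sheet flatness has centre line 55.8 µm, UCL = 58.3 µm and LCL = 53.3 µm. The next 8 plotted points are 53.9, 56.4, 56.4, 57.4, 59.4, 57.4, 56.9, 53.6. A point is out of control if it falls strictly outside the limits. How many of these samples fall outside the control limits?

Compare each point to [53.3, 58.3]: sample 5 = 59.4 > UCL.

1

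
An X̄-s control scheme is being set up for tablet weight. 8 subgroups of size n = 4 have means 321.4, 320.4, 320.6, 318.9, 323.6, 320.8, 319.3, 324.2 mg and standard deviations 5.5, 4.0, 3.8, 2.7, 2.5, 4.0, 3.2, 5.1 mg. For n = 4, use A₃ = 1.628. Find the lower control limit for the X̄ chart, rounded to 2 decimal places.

X̄̄ = (321.4 + 320.4 + 320.6 + 318.9 + 323.6 + 320.8 + 319.3 + 324.2) / 8 = 321.1500
s̄ = (5.5 + 4.0 + 3.8 + 2.7 + 2.5 + 4.0 + 3.2 + 5.1) / 8 = 3.8500
LCL = X̄̄ − A₃·s̄ = 321.1500 − 1.628 × 3.8500 = 314.8822

314.88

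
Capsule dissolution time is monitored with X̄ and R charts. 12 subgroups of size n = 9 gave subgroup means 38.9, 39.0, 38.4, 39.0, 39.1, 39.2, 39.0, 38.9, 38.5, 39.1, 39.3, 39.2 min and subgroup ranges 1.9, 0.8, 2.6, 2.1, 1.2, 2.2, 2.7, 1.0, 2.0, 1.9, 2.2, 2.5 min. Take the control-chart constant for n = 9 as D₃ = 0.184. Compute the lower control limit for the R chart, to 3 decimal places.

0.354

R̄ = (1.9 + 0.8 + 2.6 + 2.1 + 1.2 + 2.2 + 2.7 + 1.0 + 2.0 + 1.9 + 2.2 + 2.5) / 12 = 23.1000 / 12 = 1.9250
LCL_R = D₃·R̄ = 0.184 × 1.9250 = 0.3542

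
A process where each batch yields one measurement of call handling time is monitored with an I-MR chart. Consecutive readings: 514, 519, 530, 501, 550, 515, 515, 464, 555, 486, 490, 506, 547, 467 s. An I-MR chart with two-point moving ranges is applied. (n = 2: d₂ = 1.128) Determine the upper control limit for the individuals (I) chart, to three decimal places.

609.761

X̄ = (514 + 519 + 530 + 501 + 550 + 515 + 515 + 464 + 555 + 486 + 490 + 506 + 547 + 467) / 14 = 511.3571
Moving ranges: 5, 11, 29, 49, 35, 0, 51, 91, 69, 4, 16, 41, 80; M̄R̄ = 481.0000 / 13 = 37.0000
UCL = X̄ + 3·M̄R̄/d₂ = 511.3571 + 3 × 37.0000 / 1.128 = 609.7614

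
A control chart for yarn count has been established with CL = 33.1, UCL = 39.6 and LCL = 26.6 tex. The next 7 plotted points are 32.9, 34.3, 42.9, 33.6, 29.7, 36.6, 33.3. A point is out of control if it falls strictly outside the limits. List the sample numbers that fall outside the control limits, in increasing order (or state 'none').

Compare each point to [26.6, 39.6]: sample 3 = 42.9 > UCL.

3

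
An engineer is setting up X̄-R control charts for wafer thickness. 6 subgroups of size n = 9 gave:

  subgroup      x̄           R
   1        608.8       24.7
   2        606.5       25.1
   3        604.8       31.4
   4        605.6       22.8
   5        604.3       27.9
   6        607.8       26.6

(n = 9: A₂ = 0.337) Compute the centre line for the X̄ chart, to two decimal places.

606.30

X̄̄ = (608.8 + 606.5 + 604.8 + 605.6 + 604.3 + 607.8) / 6 = 3637.8000 / 6 = 606.3000
CL = X̄̄ = 606.3000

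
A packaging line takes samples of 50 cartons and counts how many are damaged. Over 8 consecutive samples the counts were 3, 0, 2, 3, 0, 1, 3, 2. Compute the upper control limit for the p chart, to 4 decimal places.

0.1130

p̄ = Σdᵢ / (k·n) = 14 / (8 × 50) = 0.03500
UCL = p̄ + 3·√(p̄(1−p̄)/n) = 0.03500 + 3 × √(0.03500×0.96500/50) = 0.03500 + 3 × 0.02599 = 0.11297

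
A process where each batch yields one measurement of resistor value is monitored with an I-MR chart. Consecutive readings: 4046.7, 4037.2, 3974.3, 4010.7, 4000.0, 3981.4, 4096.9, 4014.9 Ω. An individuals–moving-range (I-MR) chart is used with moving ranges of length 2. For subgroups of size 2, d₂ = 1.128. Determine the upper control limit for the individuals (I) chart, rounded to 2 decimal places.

X̄ = (4046.7 + 4037.2 + 3974.3 + 4010.7 + 4000.0 + 3981.4 + 4096.9 + 4014.9) / 8 = 4020.2625
Moving ranges: 9.5, 62.9, 36.4, 10.7, 18.6, 115.5, 82.0; M̄R̄ = 335.6000 / 7 = 47.9429
UCL = X̄ + 3·M̄R̄/d₂ = 4020.2625 + 3 × 47.9429 / 1.128 = 4147.7701

4147.77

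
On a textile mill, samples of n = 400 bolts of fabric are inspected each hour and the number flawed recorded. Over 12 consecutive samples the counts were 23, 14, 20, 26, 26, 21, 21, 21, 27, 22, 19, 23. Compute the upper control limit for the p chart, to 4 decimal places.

p̄ = Σdᵢ / (k·n) = 263 / (12 × 400) = 0.05479
UCL = p̄ + 3·√(p̄(1−p̄)/n) = 0.05479 + 3 × √(0.05479×0.94521/400) = 0.05479 + 3 × 0.01138 = 0.08893

0.0889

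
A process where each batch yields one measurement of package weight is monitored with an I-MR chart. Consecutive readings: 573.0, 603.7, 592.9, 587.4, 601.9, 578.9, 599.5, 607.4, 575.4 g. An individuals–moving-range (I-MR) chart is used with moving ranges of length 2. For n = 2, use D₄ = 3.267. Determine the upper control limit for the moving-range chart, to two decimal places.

59.21

Moving ranges: 30.7, 10.8, 5.5, 14.5, 23.0, 20.6, 7.9, 32.0; M̄R̄ = 145.0000 / 8 = 18.1250
UCL_MR = D₄·M̄R̄ = 3.267 × 18.1250 = 59.2144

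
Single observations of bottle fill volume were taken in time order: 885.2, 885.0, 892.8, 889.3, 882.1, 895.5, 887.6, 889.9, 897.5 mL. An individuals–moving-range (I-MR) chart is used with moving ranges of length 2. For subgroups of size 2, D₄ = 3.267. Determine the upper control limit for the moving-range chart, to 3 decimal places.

20.378

Moving ranges: 0.2, 7.8, 3.5, 7.2, 13.4, 7.9, 2.3, 7.6; M̄R̄ = 49.9000 / 8 = 6.2375
UCL_MR = D₄·M̄R̄ = 3.267 × 6.2375 = 20.3779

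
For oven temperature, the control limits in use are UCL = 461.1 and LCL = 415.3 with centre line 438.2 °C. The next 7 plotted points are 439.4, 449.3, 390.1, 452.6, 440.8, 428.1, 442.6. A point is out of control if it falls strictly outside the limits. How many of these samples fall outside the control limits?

1

Compare each point to [415.3, 461.1]: sample 3 = 390.1 < LCL.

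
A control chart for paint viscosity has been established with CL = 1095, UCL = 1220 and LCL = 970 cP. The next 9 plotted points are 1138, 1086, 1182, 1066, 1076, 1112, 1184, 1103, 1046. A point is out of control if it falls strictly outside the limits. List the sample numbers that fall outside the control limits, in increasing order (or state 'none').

All 9 points lie within [970, 1220].

none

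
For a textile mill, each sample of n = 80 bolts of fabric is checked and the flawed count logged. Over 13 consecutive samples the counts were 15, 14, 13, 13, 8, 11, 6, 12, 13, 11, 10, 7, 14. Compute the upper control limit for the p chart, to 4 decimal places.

0.2582

p̄ = Σdᵢ / (k·n) = 147 / (13 × 80) = 0.14135
UCL = p̄ + 3·√(p̄(1−p̄)/n) = 0.14135 + 3 × √(0.14135×0.85865/80) = 0.14135 + 3 × 0.03895 = 0.25820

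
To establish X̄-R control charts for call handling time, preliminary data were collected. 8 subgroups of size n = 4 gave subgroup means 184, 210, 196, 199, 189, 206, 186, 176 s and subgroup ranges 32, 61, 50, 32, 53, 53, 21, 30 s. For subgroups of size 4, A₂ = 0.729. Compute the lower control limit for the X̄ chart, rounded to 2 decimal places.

163.00

X̄̄ = (184 + 210 + 196 + 199 + 189 + 206 + 186 + 176) / 8 = 1546.0000 / 8 = 193.2500
R̄ = (32 + 61 + 50 + 32 + 53 + 53 + 21 + 30) / 8 = 332.0000 / 8 = 41.5000
LCL = X̄̄ − A₂·R̄ = 193.2500 − 0.729 × 41.5000 = 162.9965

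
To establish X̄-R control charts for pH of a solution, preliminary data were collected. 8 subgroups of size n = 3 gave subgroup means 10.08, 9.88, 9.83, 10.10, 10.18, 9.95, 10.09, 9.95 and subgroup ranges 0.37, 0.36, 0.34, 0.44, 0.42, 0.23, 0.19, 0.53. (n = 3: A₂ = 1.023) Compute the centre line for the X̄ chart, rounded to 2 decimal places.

10.01

X̄̄ = (10.08 + 9.88 + 9.83 + 10.10 + 10.18 + 9.95 + 10.09 + 9.95) / 8 = 80.0600 / 8 = 10.0075
CL = X̄̄ = 10.0075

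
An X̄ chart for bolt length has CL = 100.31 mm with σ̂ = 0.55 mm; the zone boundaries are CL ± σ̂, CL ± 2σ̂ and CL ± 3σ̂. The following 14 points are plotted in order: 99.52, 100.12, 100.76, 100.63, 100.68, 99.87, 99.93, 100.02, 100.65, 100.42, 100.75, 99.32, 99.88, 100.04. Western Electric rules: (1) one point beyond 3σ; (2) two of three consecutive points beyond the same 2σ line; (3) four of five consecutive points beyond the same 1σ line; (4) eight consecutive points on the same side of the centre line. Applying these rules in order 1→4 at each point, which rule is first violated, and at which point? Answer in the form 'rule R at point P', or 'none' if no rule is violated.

none

Zone of each point (C = within 1σ̂, B = 1σ̂–2σ̂, A = 2σ̂–3σ̂, * = beyond 3σ̂; sign = side of CL): 1:-B, 2:-C, 3:+C, 4:+C, 5:+C, 6:-C, 7:-C, 8:-C, 9:+C, 10:+C, 11:+C, 12:-B, 13:-C, 14:-C
No rule fires across all 14 points.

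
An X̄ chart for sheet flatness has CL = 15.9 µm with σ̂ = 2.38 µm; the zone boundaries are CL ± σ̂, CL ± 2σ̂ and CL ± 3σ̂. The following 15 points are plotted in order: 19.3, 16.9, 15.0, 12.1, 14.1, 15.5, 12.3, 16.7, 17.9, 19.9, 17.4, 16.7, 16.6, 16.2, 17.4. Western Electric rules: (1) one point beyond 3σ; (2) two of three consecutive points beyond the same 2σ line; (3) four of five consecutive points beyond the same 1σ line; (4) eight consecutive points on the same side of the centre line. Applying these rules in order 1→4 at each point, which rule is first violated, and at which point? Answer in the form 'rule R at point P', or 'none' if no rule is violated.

Zone of each point (C = within 1σ̂, B = 1σ̂–2σ̂, A = 2σ̂–3σ̂, * = beyond 3σ̂; sign = side of CL): 1:+B, 2:+C, 3:-C, 4:-B, 5:-C, 6:-C, 7:-B, 8:+C, 9:+C, 10:+B, 11:+C, 12:+C, 13:+C, 14:+C, 15:+C
Rule 4 (eight consecutive points on the same side of the centre line) is satisfied at point 15.

rule 4 at point 15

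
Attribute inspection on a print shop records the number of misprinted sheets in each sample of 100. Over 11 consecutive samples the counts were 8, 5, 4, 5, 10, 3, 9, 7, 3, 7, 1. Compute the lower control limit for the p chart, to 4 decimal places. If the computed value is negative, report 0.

p̄ = Σdᵢ / (k·n) = 62 / (11 × 100) = 0.05636
LCL = p̄ − 3·√(p̄(1−p̄)/n) = 0.05636 − 3 × 0.02306 = -0.01282 → 0 (negative, so LCL = 0)

0.0000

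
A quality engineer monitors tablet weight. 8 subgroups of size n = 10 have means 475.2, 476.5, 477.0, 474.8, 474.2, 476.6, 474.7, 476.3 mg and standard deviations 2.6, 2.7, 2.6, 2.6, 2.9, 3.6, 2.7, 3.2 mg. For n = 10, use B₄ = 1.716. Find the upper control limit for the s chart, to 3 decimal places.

4.912

s̄ = (2.6 + 2.7 + 2.6 + 2.6 + 2.9 + 3.6 + 2.7 + 3.2) / 8 = 2.8625
UCL_s = B₄·s̄ = 1.716 × 2.8625 = 4.9121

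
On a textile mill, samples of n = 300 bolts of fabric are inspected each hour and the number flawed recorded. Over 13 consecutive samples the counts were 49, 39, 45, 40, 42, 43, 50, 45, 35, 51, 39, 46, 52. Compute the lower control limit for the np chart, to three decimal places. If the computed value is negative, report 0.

p̄ = Σdᵢ / (k·n) = 576 / (13 × 300) = 0.14769
LCL = np̄ − 3·√(np̄(1−p̄)) = 44.3077 − 3 × 6.1452 = 25.8720

25.872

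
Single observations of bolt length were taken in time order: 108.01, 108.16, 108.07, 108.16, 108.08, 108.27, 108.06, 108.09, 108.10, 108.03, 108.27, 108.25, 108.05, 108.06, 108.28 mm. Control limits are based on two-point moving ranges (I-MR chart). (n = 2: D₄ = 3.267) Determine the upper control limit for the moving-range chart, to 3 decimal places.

Moving ranges: 0.15, 0.09, 0.09, 0.08, 0.19, 0.21, 0.03, 0.01, 0.07, 0.24, 0.02, 0.20, 0.01, 0.22; M̄R̄ = 1.6100 / 14 = 0.1150
UCL_MR = D₄·M̄R̄ = 3.267 × 0.1150 = 0.3757

0.376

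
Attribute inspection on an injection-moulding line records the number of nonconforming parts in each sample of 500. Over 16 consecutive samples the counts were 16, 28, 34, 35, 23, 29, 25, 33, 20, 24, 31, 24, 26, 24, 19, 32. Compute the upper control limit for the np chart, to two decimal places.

41.45

p̄ = Σdᵢ / (k·n) = 423 / (16 × 500) = 0.05287
UCL = np̄ + 3·√(np̄(1−p̄)) = 26.4375 + 3 × √(26.4375×0.94712) = 26.4375 + 3 × 5.0040 = 41.4494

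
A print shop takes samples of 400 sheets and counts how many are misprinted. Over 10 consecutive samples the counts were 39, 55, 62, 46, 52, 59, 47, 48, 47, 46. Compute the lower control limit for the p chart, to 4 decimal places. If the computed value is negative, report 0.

0.0756

p̄ = Σdᵢ / (k·n) = 501 / (10 × 400) = 0.12525
LCL = p̄ − 3·√(p̄(1−p̄)/n) = 0.12525 − 3 × 0.01655 = 0.07560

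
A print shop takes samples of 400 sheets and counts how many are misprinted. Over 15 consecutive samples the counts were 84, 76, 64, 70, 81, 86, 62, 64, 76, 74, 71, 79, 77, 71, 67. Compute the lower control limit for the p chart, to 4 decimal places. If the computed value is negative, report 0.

p̄ = Σdᵢ / (k·n) = 1102 / (15 × 400) = 0.18367
LCL = p̄ − 3·√(p̄(1−p̄)/n) = 0.18367 − 3 × 0.01936 = 0.12558

0.1256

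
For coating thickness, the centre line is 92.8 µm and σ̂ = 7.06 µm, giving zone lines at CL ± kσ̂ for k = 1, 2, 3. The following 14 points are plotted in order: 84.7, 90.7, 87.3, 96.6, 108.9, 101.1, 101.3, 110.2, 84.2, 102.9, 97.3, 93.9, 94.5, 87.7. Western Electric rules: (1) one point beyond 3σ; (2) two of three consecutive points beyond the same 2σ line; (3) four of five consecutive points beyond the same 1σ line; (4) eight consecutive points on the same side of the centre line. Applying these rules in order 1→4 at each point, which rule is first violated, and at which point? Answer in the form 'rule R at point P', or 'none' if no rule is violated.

Zone of each point (C = within 1σ̂, B = 1σ̂–2σ̂, A = 2σ̂–3σ̂, * = beyond 3σ̂; sign = side of CL): 1:-B, 2:-C, 3:-C, 4:+C, 5:+A, 6:+B, 7:+B, 8:+A, 9:-B, 10:+B, 11:+C, 12:+C, 13:+C, 14:-C
Rule 3 (four of five consecutive points beyond the same 1σ limit) is satisfied at point 8.

rule 3 at point 8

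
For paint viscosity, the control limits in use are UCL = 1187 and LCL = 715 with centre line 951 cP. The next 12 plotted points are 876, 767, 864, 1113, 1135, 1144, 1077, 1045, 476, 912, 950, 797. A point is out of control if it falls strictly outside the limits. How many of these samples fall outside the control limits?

1

Compare each point to [715, 1187]: sample 9 = 476 < LCL.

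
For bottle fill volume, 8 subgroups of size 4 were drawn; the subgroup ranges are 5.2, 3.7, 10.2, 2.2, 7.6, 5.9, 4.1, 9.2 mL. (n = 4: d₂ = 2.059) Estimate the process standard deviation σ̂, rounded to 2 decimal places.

R̄ = (5.2 + 3.7 + 10.2 + 2.2 + 7.6 + 5.9 + 4.1 + 9.2) / 8 = 6.0125
σ̂ = R̄ / d₂ = 6.0125 / 2.059 = 2.9201

2.92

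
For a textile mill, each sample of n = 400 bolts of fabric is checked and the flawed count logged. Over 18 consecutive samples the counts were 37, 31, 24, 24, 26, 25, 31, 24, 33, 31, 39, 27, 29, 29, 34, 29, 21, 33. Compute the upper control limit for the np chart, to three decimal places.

p̄ = Σdᵢ / (k·n) = 527 / (18 × 400) = 0.07319
UCL = np̄ + 3·√(np̄(1−p̄)) = 29.2778 + 3 × √(29.2778×0.92681) = 29.2778 + 3 × 5.2091 = 44.9051

44.905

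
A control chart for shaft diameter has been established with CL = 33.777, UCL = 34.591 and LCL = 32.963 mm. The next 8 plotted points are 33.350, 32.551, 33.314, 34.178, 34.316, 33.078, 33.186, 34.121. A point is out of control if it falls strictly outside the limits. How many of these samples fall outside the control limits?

1

Compare each point to [32.963, 34.591]: sample 2 = 32.551 < LCL.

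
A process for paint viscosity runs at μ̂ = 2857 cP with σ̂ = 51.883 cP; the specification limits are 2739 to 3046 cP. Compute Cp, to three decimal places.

Cp = (USL − LSL) / (6σ̂) = (3046 − 2739) / (6 × 51.883) = 307.0000 / 311.2980 = 0.9862

0.986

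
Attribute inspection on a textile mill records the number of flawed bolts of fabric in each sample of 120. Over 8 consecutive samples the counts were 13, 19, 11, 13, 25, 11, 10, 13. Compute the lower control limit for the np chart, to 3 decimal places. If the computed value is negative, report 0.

3.704

p̄ = Σdᵢ / (k·n) = 115 / (8 × 120) = 0.11979
LCL = np̄ − 3·√(np̄(1−p̄)) = 14.3750 − 3 × 3.5571 = 3.7037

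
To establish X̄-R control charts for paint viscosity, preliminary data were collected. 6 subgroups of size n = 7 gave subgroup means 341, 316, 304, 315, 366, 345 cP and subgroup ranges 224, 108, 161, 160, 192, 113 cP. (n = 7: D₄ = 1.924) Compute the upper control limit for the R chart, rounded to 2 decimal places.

R̄ = (224 + 108 + 161 + 160 + 192 + 113) / 6 = 958.0000 / 6 = 159.6667
UCL_R = D₄·R̄ = 1.924 × 159.6667 = 307.1987

307.20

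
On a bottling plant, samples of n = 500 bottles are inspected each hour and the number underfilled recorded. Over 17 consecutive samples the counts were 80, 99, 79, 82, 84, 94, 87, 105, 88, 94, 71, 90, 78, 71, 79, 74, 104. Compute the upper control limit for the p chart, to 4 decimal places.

0.2222

p̄ = Σdᵢ / (k·n) = 1459 / (17 × 500) = 0.17165
UCL = p̄ + 3·√(p̄(1−p̄)/n) = 0.17165 + 3 × √(0.17165×0.82835/500) = 0.17165 + 3 × 0.01686 = 0.22224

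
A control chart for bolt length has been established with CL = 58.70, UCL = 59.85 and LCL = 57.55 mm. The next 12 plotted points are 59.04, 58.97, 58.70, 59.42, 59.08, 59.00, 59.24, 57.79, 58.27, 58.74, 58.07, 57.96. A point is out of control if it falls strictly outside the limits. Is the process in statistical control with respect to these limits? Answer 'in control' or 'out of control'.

in control

All 12 points lie within [57.55, 59.85].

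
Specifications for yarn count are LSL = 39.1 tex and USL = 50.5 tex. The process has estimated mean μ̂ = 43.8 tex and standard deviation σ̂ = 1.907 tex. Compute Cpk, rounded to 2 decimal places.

0.82

Cpu = (USL − μ̂) / (3σ̂) = (50.5 − 43.8) / (3 × 1.907) = 1.1711; Cpl = (μ̂ − LSL) / (3σ̂) = (43.8 − 39.1) / (3 × 1.907) = 0.8215; Cpk = min(Cpu, Cpl) = 0.8215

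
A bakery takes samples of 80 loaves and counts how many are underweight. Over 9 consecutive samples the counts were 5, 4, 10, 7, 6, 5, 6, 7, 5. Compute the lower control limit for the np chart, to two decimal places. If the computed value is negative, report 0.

0.00

p̄ = Σdᵢ / (k·n) = 55 / (9 × 80) = 0.07639
LCL = np̄ − 3·√(np̄(1−p̄)) = 6.1111 − 3 × 2.3758 = -1.0162 → 0 (negative, so LCL = 0)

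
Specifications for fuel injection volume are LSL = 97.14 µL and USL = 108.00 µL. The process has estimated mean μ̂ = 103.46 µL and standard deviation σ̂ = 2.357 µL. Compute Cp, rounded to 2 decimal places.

Cp = (USL − LSL) / (6σ̂) = (108.00 − 97.14) / (6 × 2.357) = 10.8600 / 14.1420 = 0.7679

0.77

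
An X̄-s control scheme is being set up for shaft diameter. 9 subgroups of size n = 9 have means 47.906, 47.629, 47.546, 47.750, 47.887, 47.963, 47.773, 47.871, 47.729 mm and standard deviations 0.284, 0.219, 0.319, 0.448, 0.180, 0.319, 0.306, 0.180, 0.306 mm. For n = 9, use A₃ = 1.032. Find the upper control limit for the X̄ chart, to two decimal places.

X̄̄ = (47.906 + 47.629 + 47.546 + 47.750 + 47.887 + 47.963 + 47.773 + 47.871 + 47.729) / 9 = 47.7838
s̄ = (0.284 + 0.219 + 0.319 + 0.448 + 0.180 + 0.319 + 0.306 + 0.180 + 0.306) / 9 = 0.2846
UCL = X̄̄ + A₃·s̄ = 47.7838 + 1.032 × 0.2846 = 48.0774

48.08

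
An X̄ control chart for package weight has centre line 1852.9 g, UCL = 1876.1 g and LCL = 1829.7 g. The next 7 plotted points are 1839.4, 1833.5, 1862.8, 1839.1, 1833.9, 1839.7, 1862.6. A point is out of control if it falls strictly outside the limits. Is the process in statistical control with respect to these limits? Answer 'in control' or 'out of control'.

All 7 points lie within [1829.7, 1876.1].

in control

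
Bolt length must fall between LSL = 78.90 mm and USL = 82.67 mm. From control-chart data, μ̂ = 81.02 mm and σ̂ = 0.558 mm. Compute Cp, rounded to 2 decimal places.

Cp = (USL − LSL) / (6σ̂) = (82.67 − 78.90) / (6 × 0.558) = 3.7700 / 3.3480 = 1.1260

1.13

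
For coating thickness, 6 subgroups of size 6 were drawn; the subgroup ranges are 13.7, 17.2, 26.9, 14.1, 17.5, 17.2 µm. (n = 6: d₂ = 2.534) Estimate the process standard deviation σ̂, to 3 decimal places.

7.011

R̄ = (13.7 + 17.2 + 26.9 + 14.1 + 17.5 + 17.2) / 6 = 17.7667
σ̂ = R̄ / d₂ = 17.7667 / 2.534 = 7.0113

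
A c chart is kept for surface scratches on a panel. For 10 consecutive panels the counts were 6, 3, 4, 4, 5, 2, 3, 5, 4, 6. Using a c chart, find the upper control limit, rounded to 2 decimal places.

10.35

c̄ = (6 + 3 + 4 + 4 + 5 + 2 + 3 + 5 + 4 + 6) / 10 = 42 / 10 = 4.2000
UCL = c̄ + 3√c̄ = 4.2000 + 3 × √4.2000 = 4.2000 + 3 × 2.0494 = 10.3482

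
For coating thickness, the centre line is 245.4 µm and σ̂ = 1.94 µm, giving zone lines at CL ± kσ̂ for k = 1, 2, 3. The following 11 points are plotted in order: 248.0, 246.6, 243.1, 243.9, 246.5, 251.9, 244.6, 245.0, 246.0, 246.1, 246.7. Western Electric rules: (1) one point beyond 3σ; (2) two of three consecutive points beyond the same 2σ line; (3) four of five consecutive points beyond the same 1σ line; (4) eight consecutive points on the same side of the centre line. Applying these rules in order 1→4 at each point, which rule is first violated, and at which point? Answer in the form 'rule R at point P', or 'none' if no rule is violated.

Zone of each point (C = within 1σ̂, B = 1σ̂–2σ̂, A = 2σ̂–3σ̂, * = beyond 3σ̂; sign = side of CL): 1:+B, 2:+C, 3:-B, 4:-C, 5:+C, 6:+*, 7:-C, 8:-C, 9:+C, 10:+C, 11:+C
Rule 1 (one point beyond the 3σ limits) is satisfied at point 6.

rule 1 at point 6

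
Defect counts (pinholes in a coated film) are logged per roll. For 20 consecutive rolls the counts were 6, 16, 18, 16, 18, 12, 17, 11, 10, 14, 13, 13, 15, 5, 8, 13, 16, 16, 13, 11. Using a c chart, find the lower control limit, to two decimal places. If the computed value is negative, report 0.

c̄ = (6 + 16 + 18 + 16 + 18 + 12 + 17 + 11 + 10 + 14 + 13 + 13 + 15 + 5 + 8 + 13 + 16 + 16 + 13 + 11) / 20 = 261 / 20 = 13.0500
LCL = c̄ − 3√c̄ = 13.0500 − 3 × 3.6125 = 2.2126

2.21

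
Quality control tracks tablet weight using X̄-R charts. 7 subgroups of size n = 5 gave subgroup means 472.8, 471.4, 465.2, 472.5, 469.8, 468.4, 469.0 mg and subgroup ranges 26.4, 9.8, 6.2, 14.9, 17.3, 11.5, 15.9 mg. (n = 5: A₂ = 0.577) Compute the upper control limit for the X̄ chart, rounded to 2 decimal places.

478.28

X̄̄ = (472.8 + 471.4 + 465.2 + 472.5 + 469.8 + 468.4 + 469.0) / 7 = 3289.1000 / 7 = 469.8714
R̄ = (26.4 + 9.8 + 6.2 + 14.9 + 17.3 + 11.5 + 15.9) / 7 = 102.0000 / 7 = 14.5714
UCL = X̄̄ + A₂·R̄ = 469.8714 + 0.577 × 14.5714 = 478.2791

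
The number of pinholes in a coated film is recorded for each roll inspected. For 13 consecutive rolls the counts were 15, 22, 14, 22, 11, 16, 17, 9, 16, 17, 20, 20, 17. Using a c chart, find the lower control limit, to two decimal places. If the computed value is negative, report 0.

4.39

c̄ = (15 + 22 + 14 + 22 + 11 + 16 + 17 + 9 + 16 + 17 + 20 + 20 + 17) / 13 = 216 / 13 = 16.6154
LCL = c̄ − 3√c̄ = 16.6154 − 3 × 4.0762 = 4.3868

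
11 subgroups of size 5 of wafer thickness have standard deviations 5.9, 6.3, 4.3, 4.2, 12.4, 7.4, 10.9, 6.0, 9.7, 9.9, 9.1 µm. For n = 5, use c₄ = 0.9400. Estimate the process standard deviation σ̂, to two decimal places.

8.33

s̄ = (5.9 + 6.3 + 4.3 + 4.2 + 12.4 + 7.4 + 10.9 + 6.0 + 9.7 + 9.9 + 9.1) / 11 = 7.8273
σ̂ = s̄ / c₄ = 7.8273 / 0.9400 = 8.3269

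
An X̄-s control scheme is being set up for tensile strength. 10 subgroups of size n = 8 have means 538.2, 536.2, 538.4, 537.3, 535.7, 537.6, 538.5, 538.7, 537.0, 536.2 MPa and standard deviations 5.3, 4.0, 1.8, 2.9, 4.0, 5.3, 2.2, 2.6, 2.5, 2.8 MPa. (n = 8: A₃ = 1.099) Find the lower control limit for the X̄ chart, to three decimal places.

X̄̄ = (538.2 + 536.2 + 538.4 + 537.3 + 535.7 + 537.6 + 538.5 + 538.7 + 537.0 + 536.2) / 10 = 537.3800
s̄ = (5.3 + 4.0 + 1.8 + 2.9 + 4.0 + 5.3 + 2.2 + 2.6 + 2.5 + 2.8) / 10 = 3.3400
LCL = X̄̄ − A₃·s̄ = 537.3800 − 1.099 × 3.3400 = 533.7093

533.709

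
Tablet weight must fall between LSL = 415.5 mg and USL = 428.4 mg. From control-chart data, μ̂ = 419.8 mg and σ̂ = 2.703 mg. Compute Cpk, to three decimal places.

Cpu = (USL − μ̂) / (3σ̂) = (428.4 − 419.8) / (3 × 2.703) = 1.0606; Cpl = (μ̂ − LSL) / (3σ̂) = (419.8 − 415.5) / (3 × 2.703) = 0.5303; Cpk = min(Cpu, Cpl) = 0.5303

0.530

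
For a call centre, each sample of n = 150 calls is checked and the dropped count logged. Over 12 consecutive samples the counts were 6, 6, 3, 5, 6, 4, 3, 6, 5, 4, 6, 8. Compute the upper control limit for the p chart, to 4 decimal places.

p̄ = Σdᵢ / (k·n) = 62 / (12 × 150) = 0.03444
UCL = p̄ + 3·√(p̄(1−p̄)/n) = 0.03444 + 3 × √(0.03444×0.96556/150) = 0.03444 + 3 × 0.01489 = 0.07912

0.0791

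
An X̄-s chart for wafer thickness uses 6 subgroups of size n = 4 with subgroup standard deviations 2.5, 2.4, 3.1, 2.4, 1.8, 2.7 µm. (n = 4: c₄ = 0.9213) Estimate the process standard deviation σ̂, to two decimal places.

2.70

s̄ = (2.5 + 2.4 + 3.1 + 2.4 + 1.8 + 2.7) / 6 = 2.4833
σ̂ = s̄ / c₄ = 2.4833 / 0.9213 = 2.6955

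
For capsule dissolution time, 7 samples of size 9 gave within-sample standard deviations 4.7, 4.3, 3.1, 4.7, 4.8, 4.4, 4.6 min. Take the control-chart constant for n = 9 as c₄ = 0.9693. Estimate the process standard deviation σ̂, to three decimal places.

4.510

s̄ = (4.7 + 4.3 + 3.1 + 4.7 + 4.8 + 4.4 + 4.6) / 7 = 4.3714
σ̂ = s̄ / c₄ = 4.3714 / 0.9693 = 4.5099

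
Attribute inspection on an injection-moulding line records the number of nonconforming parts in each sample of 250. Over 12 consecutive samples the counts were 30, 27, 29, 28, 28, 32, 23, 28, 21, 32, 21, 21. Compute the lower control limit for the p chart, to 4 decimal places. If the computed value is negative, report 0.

0.0481

p̄ = Σdᵢ / (k·n) = 320 / (12 × 250) = 0.10667
LCL = p̄ − 3·√(p̄(1−p̄)/n) = 0.10667 − 3 × 0.01952 = 0.04810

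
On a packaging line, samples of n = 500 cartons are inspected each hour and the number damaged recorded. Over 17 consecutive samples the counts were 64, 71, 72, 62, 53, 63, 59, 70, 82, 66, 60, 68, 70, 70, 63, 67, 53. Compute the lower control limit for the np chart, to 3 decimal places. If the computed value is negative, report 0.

p̄ = Σdᵢ / (k·n) = 1113 / (17 × 500) = 0.13094
LCL = np̄ − 3·√(np̄(1−p̄)) = 65.4706 − 3 × 7.5431 = 42.8414

42.841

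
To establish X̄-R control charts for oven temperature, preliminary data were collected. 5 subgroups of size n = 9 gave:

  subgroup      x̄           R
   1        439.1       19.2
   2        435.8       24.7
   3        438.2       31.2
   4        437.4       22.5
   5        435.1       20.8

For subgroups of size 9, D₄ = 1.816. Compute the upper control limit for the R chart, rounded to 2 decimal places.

43.00

R̄ = (19.2 + 24.7 + 31.2 + 22.5 + 20.8) / 5 = 118.4000 / 5 = 23.6800
UCL_R = D₄·R̄ = 1.816 × 23.6800 = 43.0029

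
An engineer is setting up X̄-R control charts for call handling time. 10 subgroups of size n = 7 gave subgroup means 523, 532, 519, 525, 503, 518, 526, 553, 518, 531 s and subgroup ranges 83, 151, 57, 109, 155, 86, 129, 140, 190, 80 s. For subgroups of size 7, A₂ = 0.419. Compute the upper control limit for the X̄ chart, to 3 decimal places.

574.242

X̄̄ = (523 + 532 + 519 + 525 + 503 + 518 + 526 + 553 + 518 + 531) / 10 = 5248.0000 / 10 = 524.8000
R̄ = (83 + 151 + 57 + 109 + 155 + 86 + 129 + 140 + 190 + 80) / 10 = 1180.0000 / 10 = 118.0000
UCL = X̄̄ + A₂·R̄ = 524.8000 + 0.419 × 118.0000 = 574.2420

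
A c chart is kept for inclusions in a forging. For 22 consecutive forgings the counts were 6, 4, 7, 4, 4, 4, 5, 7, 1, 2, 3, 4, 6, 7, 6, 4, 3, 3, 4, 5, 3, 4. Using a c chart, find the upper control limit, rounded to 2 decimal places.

c̄ = (6 + 4 + 7 + 4 + 4 + 4 + 5 + 7 + 1 + 2 + 3 + 4 + 6 + 7 + 6 + 4 + 3 + 3 + 4 + 5 + 3 + 4) / 22 = 96 / 22 = 4.3636
UCL = c̄ + 3√c̄ = 4.3636 + 3 × √4.3636 = 4.3636 + 3 × 2.0889 = 10.6304

10.63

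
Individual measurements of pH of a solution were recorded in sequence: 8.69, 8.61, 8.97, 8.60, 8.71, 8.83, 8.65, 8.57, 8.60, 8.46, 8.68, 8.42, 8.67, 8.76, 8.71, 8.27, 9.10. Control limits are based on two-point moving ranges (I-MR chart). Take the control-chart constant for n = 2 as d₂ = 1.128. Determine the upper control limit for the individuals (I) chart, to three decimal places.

9.265

X̄ = (8.69 + 8.61 + 8.97 + 8.60 + 8.71 + 8.83 + 8.65 + 8.57 + 8.60 + 8.46 + 8.68 + 8.42 + 8.67 + 8.76 + 8.71 + 8.27 + 9.10) / 17 = 8.6647
Moving ranges: 0.08, 0.36, 0.37, 0.11, 0.12, 0.18, 0.08, 0.03, 0.14, 0.22, 0.26, 0.25, 0.09, 0.05, 0.44, 0.83; M̄R̄ = 3.6100 / 16 = 0.2256
UCL = X̄ + 3·M̄R̄/d₂ = 8.6647 + 3 × 0.2256 / 1.128 = 9.2648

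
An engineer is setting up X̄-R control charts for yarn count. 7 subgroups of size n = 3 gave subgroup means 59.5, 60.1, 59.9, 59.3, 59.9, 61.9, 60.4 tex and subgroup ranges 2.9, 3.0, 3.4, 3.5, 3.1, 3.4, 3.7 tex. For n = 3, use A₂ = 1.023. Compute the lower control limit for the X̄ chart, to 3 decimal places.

X̄̄ = (59.5 + 60.1 + 59.9 + 59.3 + 59.9 + 61.9 + 60.4) / 7 = 421.0000 / 7 = 60.1429
R̄ = (2.9 + 3.0 + 3.4 + 3.5 + 3.1 + 3.4 + 3.7) / 7 = 23.0000 / 7 = 3.2857
LCL = X̄̄ − A₂·R̄ = 60.1429 − 1.023 × 3.2857 = 56.7816

56.782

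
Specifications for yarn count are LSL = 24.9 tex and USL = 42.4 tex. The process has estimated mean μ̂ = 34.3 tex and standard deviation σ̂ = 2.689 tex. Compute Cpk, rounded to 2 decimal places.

Cpu = (USL − μ̂) / (3σ̂) = (42.4 − 34.3) / (3 × 2.689) = 1.0041; Cpl = (μ̂ − LSL) / (3σ̂) = (34.3 − 24.9) / (3 × 2.689) = 1.1652; Cpk = min(Cpu, Cpl) = 1.0041

1.00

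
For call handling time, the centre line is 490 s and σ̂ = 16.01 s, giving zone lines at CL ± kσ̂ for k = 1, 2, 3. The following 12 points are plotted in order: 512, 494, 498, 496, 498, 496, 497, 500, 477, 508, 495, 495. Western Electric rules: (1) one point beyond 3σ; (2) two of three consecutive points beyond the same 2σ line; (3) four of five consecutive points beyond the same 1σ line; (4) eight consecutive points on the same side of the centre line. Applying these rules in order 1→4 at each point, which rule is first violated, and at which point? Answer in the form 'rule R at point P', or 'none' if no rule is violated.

Zone of each point (C = within 1σ̂, B = 1σ̂–2σ̂, A = 2σ̂–3σ̂, * = beyond 3σ̂; sign = side of CL): 1:+B, 2:+C, 3:+C, 4:+C, 5:+C, 6:+C, 7:+C, 8:+C, 9:-C, 10:+B, 11:+C, 12:+C
Rule 4 (eight consecutive points on the same side of the centre line) is satisfied at point 8.

rule 4 at point 8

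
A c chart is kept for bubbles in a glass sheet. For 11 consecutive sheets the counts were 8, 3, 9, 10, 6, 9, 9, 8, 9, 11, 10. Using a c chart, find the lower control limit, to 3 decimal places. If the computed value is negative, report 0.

c̄ = (8 + 3 + 9 + 10 + 6 + 9 + 9 + 8 + 9 + 11 + 10) / 11 = 92 / 11 = 8.3636
LCL = c̄ − 3√c̄ = 8.3636 − 3 × 2.8920 = -0.3123 → 0 (cannot be negative)

0.000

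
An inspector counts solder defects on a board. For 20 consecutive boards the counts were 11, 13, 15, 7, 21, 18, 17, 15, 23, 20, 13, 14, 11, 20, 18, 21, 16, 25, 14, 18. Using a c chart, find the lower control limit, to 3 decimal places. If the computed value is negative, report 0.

4.314

c̄ = (11 + 13 + 15 + 7 + 21 + 18 + 17 + 15 + 23 + 20 + 13 + 14 + 11 + 20 + 18 + 21 + 16 + 25 + 14 + 18) / 20 = 330 / 20 = 16.5000
LCL = c̄ − 3√c̄ = 16.5000 − 3 × 4.0620 = 4.3139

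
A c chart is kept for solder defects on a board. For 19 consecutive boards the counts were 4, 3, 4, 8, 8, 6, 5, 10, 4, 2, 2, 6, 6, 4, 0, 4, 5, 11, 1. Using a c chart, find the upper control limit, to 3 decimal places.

c̄ = (4 + 3 + 4 + 8 + 8 + 6 + 5 + 10 + 4 + 2 + 2 + 6 + 6 + 4 + 0 + 4 + 5 + 11 + 1) / 19 = 93 / 19 = 4.8947
UCL = c̄ + 3√c̄ = 4.8947 + 3 × √4.8947 = 4.8947 + 3 × 2.2124 = 11.5320

11.532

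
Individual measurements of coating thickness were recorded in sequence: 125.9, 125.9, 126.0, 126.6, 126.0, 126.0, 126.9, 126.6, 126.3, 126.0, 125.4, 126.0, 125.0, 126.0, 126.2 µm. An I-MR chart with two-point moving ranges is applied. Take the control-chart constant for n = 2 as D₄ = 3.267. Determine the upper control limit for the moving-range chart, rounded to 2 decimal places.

Moving ranges: 0.0, 0.1, 0.6, 0.6, 0.0, 0.9, 0.3, 0.3, 0.3, 0.6, 0.6, 1.0, 1.0, 0.2; M̄R̄ = 6.5000 / 14 = 0.4643
UCL_MR = D₄·M̄R̄ = 3.267 × 0.4643 = 1.5168

1.52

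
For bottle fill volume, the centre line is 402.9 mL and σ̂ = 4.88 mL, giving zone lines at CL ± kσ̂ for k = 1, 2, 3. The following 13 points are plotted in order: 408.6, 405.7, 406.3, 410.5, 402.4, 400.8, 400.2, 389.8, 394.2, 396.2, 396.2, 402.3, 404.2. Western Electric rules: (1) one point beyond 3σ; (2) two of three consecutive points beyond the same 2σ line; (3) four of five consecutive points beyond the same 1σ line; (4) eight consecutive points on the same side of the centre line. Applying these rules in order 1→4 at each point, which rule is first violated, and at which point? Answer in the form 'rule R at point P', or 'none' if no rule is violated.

rule 3 at point 11

Zone of each point (C = within 1σ̂, B = 1σ̂–2σ̂, A = 2σ̂–3σ̂, * = beyond 3σ̂; sign = side of CL): 1:+B, 2:+C, 3:+C, 4:+B, 5:-C, 6:-C, 7:-C, 8:-A, 9:-B, 10:-B, 11:-B, 12:-C, 13:+C
Rule 3 (four of five consecutive points beyond the same 1σ limit) is satisfied at point 11.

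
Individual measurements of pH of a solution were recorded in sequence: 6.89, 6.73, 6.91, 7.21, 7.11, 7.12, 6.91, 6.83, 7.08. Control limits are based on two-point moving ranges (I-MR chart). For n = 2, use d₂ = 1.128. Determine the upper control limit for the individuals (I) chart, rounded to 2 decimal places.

7.41

X̄ = (6.89 + 6.73 + 6.91 + 7.21 + 7.11 + 7.12 + 6.91 + 6.83 + 7.08) / 9 = 6.9767
Moving ranges: 0.16, 0.18, 0.30, 0.10, 0.01, 0.21, 0.08, 0.25; M̄R̄ = 1.2900 / 8 = 0.1613
UCL = X̄ + 3·M̄R̄/d₂ = 6.9767 + 3 × 0.1613 / 1.128 = 7.4055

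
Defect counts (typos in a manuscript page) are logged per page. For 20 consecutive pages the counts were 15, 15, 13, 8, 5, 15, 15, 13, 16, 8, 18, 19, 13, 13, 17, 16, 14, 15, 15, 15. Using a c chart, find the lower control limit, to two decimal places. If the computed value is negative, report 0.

2.72

c̄ = (15 + 15 + 13 + 8 + 5 + 15 + 15 + 13 + 16 + 8 + 18 + 19 + 13 + 13 + 17 + 16 + 14 + 15 + 15 + 15) / 20 = 278 / 20 = 13.9000
LCL = c̄ − 3√c̄ = 13.9000 − 3 × 3.7283 = 2.7152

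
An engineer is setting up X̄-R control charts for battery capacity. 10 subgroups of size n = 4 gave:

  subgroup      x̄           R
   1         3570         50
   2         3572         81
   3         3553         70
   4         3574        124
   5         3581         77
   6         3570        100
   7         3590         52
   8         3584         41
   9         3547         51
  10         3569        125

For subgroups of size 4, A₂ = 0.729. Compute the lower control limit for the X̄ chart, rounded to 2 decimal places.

3514.79

X̄̄ = (3570 + 3572 + 3553 + 3574 + 3581 + 3570 + 3590 + 3584 + 3547 + 3569) / 10 = 35710.0000 / 10 = 3571.0000
R̄ = (50 + 81 + 70 + 124 + 77 + 100 + 52 + 41 + 51 + 125) / 10 = 771.0000 / 10 = 77.1000
LCL = X̄̄ − A₂·R̄ = 3571.0000 − 0.729 × 77.1000 = 3514.7941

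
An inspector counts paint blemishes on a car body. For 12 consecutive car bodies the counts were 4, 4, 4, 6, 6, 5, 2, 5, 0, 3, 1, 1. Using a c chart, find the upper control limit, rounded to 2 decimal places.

8.96

c̄ = (4 + 4 + 4 + 6 + 6 + 5 + 2 + 5 + 0 + 3 + 1 + 1) / 12 = 41 / 12 = 3.4167
UCL = c̄ + 3√c̄ = 3.4167 + 3 × √3.4167 = 3.4167 + 3 × 1.8484 = 8.9619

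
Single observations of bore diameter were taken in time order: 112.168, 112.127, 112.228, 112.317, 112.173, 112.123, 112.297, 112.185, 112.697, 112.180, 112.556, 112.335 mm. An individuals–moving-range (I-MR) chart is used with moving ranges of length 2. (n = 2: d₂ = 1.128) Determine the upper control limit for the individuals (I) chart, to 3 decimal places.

X̄ = (112.168 + 112.127 + 112.228 + 112.317 + 112.173 + 112.123 + 112.297 + 112.185 + 112.697 + 112.180 + 112.556 + 112.335) / 12 = 112.2822
Moving ranges: 0.041, 0.101, 0.089, 0.144, 0.050, 0.174, 0.112, 0.512, 0.517, 0.376, 0.221; M̄R̄ = 2.3370 / 11 = 0.2125
UCL = X̄ + 3·M̄R̄/d₂ = 112.2822 + 3 × 0.2125 / 1.128 = 112.8472

112.847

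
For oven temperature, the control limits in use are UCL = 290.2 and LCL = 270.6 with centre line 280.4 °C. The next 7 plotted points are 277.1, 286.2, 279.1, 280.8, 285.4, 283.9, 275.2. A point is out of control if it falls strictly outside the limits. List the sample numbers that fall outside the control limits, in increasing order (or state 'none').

none

All 7 points lie within [270.6, 290.2].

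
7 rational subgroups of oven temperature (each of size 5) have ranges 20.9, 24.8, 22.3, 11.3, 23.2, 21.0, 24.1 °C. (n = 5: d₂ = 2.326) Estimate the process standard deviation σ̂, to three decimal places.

R̄ = (20.9 + 24.8 + 22.3 + 11.3 + 23.2 + 21.0 + 24.1) / 7 = 21.0857
σ̂ = R̄ / d₂ = 21.0857 / 2.326 = 9.0652

9.065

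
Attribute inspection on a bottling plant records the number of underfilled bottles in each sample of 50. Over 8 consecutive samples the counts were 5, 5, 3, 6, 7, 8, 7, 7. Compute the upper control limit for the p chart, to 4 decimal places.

p̄ = Σdᵢ / (k·n) = 48 / (8 × 50) = 0.12000
UCL = p̄ + 3·√(p̄(1−p̄)/n) = 0.12000 + 3 × √(0.12000×0.88000/50) = 0.12000 + 3 × 0.04596 = 0.25787

0.2579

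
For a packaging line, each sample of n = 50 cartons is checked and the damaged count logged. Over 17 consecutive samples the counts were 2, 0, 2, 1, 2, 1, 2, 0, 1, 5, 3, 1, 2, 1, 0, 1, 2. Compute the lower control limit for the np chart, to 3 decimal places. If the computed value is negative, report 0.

p̄ = Σdᵢ / (k·n) = 26 / (17 × 50) = 0.03059
LCL = np̄ − 3·√(np̄(1−p̄)) = 1.5294 − 3 × 1.2176 = -2.1235 → 0 (negative, so LCL = 0)

0.000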